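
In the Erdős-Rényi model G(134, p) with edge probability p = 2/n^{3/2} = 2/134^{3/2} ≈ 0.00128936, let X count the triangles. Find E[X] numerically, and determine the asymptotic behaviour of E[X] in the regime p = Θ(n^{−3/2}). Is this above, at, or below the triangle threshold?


Number of potential triangles: C(134, 3) = 392084.
Each occurs with probability p³ ≈ (0.00128936)³ ≈ 2.14347486e-09.
By linearity: E[X] = C(134, 3)·p³ ≈ 392084 · 2.14347486e-09 ≈ 0.000840.
Since α = 3/2 > 1, p = c/n^{3/2} = o(1/n) is below the triangle threshold p ~ 1/n. Asymptotically E[X] ~ (c³/6)·n^{3(1−α)} = (2³/6)·n^{-1.5} → 0, so by Markov's inequality G has no triangles w.h.p.

E[X] ≈ 0.000840; in regime p = Θ(1/n^{3/2}) E[X] tends to 0 (below the triangle threshold p ~ 1/n).


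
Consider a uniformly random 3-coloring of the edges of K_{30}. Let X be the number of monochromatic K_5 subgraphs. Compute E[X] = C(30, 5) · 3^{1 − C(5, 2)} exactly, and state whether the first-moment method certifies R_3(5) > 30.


E[X] = C(30, 5) · 3^{1 − 10} = 142506 · 3^{−9} = 142506/19683.
As a reduced fraction: E[X] = 5278/729 ≈ 7.24005.
Is E[X] < 1? NO.
Since E[X] ≥ 1, the first-moment bound is inconclusive at n = 30; it does NOT by itself certify R_3(5) > 30.

E[X] = 5278/729 ≈ 7.24005; E[X] ≥ 1; first-moment method inconclusive here.


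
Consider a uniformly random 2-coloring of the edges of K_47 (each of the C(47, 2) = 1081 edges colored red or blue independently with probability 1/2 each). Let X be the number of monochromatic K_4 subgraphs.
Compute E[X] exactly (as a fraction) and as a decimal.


Let X = Σ_S X_S over the C(47, 4) = 178365 subsets S of size 4, where X_S = 1 if the K_4 on S is monochromatic.
For a fixed S, the K_4 on S has C(4, 2) = 6 edges. P[all 6 edges red] = (1/2)^6, and likewise for blue, so P[monochromatic] = 2·(1/2)^6 = 2^{1 − 6} = 1/32.
By linearity: E[X] = C(47, 4) · 2^{1 − 6} = 178365 · 1/32 = 178365/32.
Numerically: E[X] ≈ 5573.906250.

E[X] = C(47,4)·2^(1−C(4,2)) = 178365/32 ≈ 5573.906250.


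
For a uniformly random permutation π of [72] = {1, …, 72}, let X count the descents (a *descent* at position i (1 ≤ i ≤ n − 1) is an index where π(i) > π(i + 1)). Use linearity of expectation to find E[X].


Write X = Σ X_I over i = 1, …, 71, with X_I the indicator of one descent.
There are 71 indicators.
For each fixed i, the pair (π(i), π(i+1)) is a uniformly random ordered pair of distinct values from {1, …, 72}; by symmetry P[π(i) > π(i+1)] = 1/2.
By linearity: E[X] = 71 · (1/2) = (72 − 1) · (1/2) = 71/2 ≈ 35.500000.

E[X] = 71/2 = 35.500000.


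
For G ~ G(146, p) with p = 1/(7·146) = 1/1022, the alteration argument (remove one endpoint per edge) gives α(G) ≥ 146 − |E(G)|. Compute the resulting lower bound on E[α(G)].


E[|E(G)|] = C(146, 2)·p = 10585 · (1/1022) = 145/14.
E[α(G)] ≥ n − E[|E(G)|] = 146 − 145/14 = 1899/14.
Numerically: ≈ 135.642857.
(This is only a lower bound; the true E[α(G)] may be larger.)

E[α(G)] ≥ 1899/14 ≈ 135.642857.


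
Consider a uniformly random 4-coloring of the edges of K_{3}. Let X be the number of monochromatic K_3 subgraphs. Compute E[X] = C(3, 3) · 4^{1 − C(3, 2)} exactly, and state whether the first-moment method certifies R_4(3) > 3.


E[X] = C(3, 3) · 4^{1 − 3} = 1 · 4^{−2} = 1/16.
As a reduced fraction: E[X] = 1/16 ≈ 0.062.
Is E[X] < 1? YES.
Since E[X] < 1, there exists a 4-coloring of K_{3} with no monochromatic K_3; hence R_4(3) > 3.

E[X] = 1/16 ≈ 0.062; E[X] < 1, so R_4(3) > 3.


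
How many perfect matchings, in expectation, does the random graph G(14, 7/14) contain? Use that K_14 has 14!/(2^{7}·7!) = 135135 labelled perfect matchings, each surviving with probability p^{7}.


K_14 has 14!/(2^{7}·7!) = 135135 labelled perfect matchings.
For each such perfect matching H, let X_H = 1 if all 7 edges of H are present in G. Then P[X_H = 1] = p^{7} = (1/2)^{7} = 1/128.
By linearity: E[X] = Σ_H E[X_H] = 135135 · p^{7} = 135135 · 1/128 = 135135/128.
Numerically: E[X] ≈ 1.06e+03.

E[X] = 135135 · (1/2)^{7} = 135135/128 ≈ 1.06e+03.


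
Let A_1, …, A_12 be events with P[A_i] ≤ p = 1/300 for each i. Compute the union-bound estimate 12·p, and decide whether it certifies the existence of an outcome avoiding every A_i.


Union bound: P[∪_{i=1}^{12} A_i] ≤ Σ_i P[A_i] ≤ 12·p = 12·(1/300) = 1/25.
Numerically: 1/25 ≈ 0.04000.
Is 1/25 < 1? YES.
Since P[∪ A_i] ≤ 1/25 < 1, the complement has P[∩ A_i^c] ≥ 1 − 1/25 = 24/25 > 0, so some outcome avoids every A_i.

12·p = 1/25 ≈ 0.04000; existence CERTIFIED by the union bound.


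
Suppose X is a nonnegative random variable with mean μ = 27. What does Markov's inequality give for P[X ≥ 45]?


μ = E[X] = 27, a = 45.
Markov: P[X ≥ 45] ≤ μ/a = (27)/45 = 3/5.
Numerically: ≈ 0.600000.
(Since a = 45 > μ = 27.000000, the bound 3/5 is < 1 and informative.)

P[X ≥ 45] ≤ 3/5 ≈ 0.600000.


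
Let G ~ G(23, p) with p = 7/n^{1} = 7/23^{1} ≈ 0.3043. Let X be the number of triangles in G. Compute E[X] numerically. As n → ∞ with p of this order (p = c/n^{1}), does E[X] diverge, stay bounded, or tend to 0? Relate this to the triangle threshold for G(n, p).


Number of potential triangles: C(23, 3) = 1771.
Each occurs with probability p³ ≈ (0.3043)³ ≈ 2.819101e-02.
By linearity: E[X] = C(23, 3)·p³ ≈ 1771 · 2.819101e-02 ≈ 49.9263.
Here α = 1, so p = 7/n is exactly at the triangle threshold p ~ 1/n. Asymptotically E[X] → c³/6 = 7³/6 = 343/6 ≈ 57.1667, a bounded constant. In this regime the triangle count is asymptotically Poisson(c³/6).

E[X] ≈ 49.9263; in regime p = Θ(1/n^{1}) E[X] stays bounded (at the triangle threshold p ~ 1/n).


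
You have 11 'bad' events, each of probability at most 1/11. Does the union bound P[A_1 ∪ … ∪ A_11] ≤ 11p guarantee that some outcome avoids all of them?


Union bound: P[∪_{i=1}^{11} A_i] ≤ Σ_i P[A_i] ≤ 11·p = 11·(1/11) = 1.
Numerically: 1 ≈ 1.000000.
Is 1 < 1? NO.
Since the bound 1 is ≥ 1, the union bound is uninformative here; it does NOT by itself certify existence.

11·p = 1 ≈ 1.000000; existence NOT certified by the union bound.


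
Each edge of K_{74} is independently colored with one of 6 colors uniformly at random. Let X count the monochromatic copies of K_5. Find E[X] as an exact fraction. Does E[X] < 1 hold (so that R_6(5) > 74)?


E[X] = C(74, 5) · 6^{1 − 10} = 16108764 · 6^{−9} = 16108764/10077696.
As a reduced fraction: E[X] = 1342397/839808 ≈ 1.598457.
Is E[X] < 1? NO.
Since E[X] ≥ 1, the first-moment bound is inconclusive at n = 74; it does NOT by itself certify R_6(5) > 74.

E[X] = 1342397/839808 ≈ 1.598457; E[X] ≥ 1; first-moment method inconclusive here.


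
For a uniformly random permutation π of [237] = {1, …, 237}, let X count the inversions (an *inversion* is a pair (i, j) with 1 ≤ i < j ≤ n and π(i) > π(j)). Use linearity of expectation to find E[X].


Write X = Σ X_I over the C(237, 2) = 27966 pairs i < j, with X_I the indicator of one inversion.
There are 27966 indicators.
For each fixed pair i < j, the values π(i) and π(j) are two distinct elements of {1, …, 237} in uniformly random order; by symmetry P[π(i) > π(j)] = 1/2.
By linearity: E[X] = 27966 · (1/2) = C(237, 2) · (1/2) = 27966/2 = 13983 ≈ 13983.00000.

E[X] = 13983 = 13983.00000.


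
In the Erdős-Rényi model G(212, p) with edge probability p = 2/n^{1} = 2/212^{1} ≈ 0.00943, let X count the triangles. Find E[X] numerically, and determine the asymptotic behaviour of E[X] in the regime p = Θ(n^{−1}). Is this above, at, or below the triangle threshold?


Number of potential triangles: C(212, 3) = 1565620.
Each occurs with probability p³ ≈ (0.00943)³ ≈ 8.39619e-07.
By linearity: E[X] = C(212, 3)·p³ ≈ 1565620 · 8.39619e-07 ≈ 1.315.
Here α = 1, so p = 2/n is exactly at the triangle threshold p ~ 1/n. Asymptotically E[X] → c³/6 = 2³/6 = 4/3 ≈ 1.333, a bounded constant. In this regime the triangle count is asymptotically Poisson(c³/6).

E[X] ≈ 1.315; in regime p = Θ(1/n^{1}) E[X] stays bounded (at the triangle threshold p ~ 1/n).


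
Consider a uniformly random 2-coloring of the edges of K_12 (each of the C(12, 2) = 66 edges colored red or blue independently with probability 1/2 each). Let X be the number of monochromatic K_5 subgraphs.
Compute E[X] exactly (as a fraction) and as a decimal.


Let X = Σ_S X_S over the C(12, 5) = 792 subsets S of size 5, where X_S = 1 if the K_5 on S is monochromatic.
For a fixed S, the K_5 on S has C(5, 2) = 10 edges. P[all 10 edges red] = (1/2)^10, and likewise for blue, so P[monochromatic] = 2·(1/2)^10 = 2^{1 − 10} = 1/512.
By linearity: E[X] = C(12, 5) · 2^{1 − 10} = 792 · 1/512 = 99/64.
Numerically: E[X] ≈ 1.54688.

E[X] = C(12,5)·2^(1−C(5,2)) = 99/64 ≈ 1.54688.


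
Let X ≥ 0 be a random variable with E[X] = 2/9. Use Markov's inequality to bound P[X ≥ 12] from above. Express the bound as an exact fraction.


μ = E[X] = 2/9, a = 12.
Markov: P[X ≥ 12] ≤ μ/a = (2/9)/12 = 1/54.
Numerically: ≈ 0.019.
(Since a = 12 > μ = 0.222, the bound 1/54 is < 1 and informative.)

P[X ≥ 12] ≤ 1/54 ≈ 0.019.


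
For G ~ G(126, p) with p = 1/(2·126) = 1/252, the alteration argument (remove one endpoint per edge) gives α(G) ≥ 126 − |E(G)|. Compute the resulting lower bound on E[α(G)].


E[|E(G)|] = C(126, 2)·p = 7875 · (1/252) = 125/4.
E[α(G)] ≥ n − E[|E(G)|] = 126 − 125/4 = 379/4.
Numerically: ≈ 94.750.
(This is only a lower bound; the true E[α(G)] may be larger.)

E[α(G)] ≥ 379/4 ≈ 94.750.


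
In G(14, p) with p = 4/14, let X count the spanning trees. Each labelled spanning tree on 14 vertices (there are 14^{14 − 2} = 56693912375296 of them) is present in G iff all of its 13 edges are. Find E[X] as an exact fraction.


K_14 has 14^{14 − 2} = 56693912375296 labelled spanning trees.
For each such spanning tree H, let X_H = 1 if all 13 edges of H are present in G. Then P[X_H = 1] = p^{13} = (2/7)^{13} = 8192/96889010407.
Summing the indicators: E[X] = Σ_H E[X_H] = 56693912375296 · p^{13} = 56693912375296 · 8192/96889010407 = 33554432/7.
Numerically: E[X] ≈ 4.7935e+06.

E[X] = 56693912375296 · (2/7)^{13} = 33554432/7 ≈ 4.7935e+06.


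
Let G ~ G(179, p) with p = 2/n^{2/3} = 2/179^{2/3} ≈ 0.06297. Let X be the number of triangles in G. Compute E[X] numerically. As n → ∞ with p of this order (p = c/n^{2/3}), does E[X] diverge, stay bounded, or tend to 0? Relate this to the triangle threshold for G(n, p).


Number of potential triangles: C(179, 3) = 939929.
Each occurs with probability p³ ≈ (0.06297)³ ≈ 2.496801e-04.
By linearity: E[X] = C(179, 3)·p³ ≈ 939929 · 2.496801e-04 ≈ 234.6816.
Since α = 2/3 < 1, p = c/n^{2/3} ≫ 1/n is above the triangle threshold p ~ 1/n. Asymptotically E[X] ~ (c³/6)·n^{3(1−α)} = (2³/6)·n^{1} → ∞; triangles are abundant w.h.p.

E[X] ≈ 234.6816; in regime p = Θ(1/n^{2/3}) E[X] diverges (above the triangle threshold p ~ 1/n).


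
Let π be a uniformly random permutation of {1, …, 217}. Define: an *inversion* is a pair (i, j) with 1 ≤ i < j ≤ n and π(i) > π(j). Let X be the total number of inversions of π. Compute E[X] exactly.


Write X = Σ X_I over the C(217, 2) = 23436 pairs i < j, with X_I the indicator of one inversion.
There are 23436 indicators.
For each fixed pair i < j, the values π(i) and π(j) are two distinct elements of {1, …, 217} in uniformly random order; by symmetry P[π(i) > π(j)] = 1/2.
By linearity: E[X] = 23436 · (1/2) = C(217, 2) · (1/2) = 23436/2 = 11718 ≈ 11718.000.

E[X] = 11718 = 11718.000.


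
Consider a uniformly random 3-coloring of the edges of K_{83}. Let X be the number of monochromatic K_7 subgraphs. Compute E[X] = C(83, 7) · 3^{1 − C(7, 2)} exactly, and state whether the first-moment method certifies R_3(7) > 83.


E[X] = C(83, 7) · 3^{1 − 21} = 4151918628 · 3^{−20} = 4151918628/3486784401.
As a reduced fraction: E[X] = 153774764/129140163 ≈ 1.1908.
Is E[X] < 1? NO.
Since E[X] ≥ 1, the first-moment bound is inconclusive at n = 83; it does NOT by itself certify R_3(7) > 83.

E[X] = 153774764/129140163 ≈ 1.1908; E[X] ≥ 1; first-moment method inconclusive here.


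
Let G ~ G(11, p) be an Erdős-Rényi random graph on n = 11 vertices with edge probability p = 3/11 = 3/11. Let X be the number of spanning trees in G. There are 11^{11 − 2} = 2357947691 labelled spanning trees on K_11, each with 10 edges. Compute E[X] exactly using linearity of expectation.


K_11 has 11^{11 − 2} = 2357947691 labelled spanning trees.
For each such spanning tree H, let X_H = 1 if all 10 edges of H are present in G. Then P[X_H = 1] = p^{10} = (3/11)^{10} = 59049/25937424601.
By linearity of expectation: E[X] = Σ_H E[X_H] = 2357947691 · p^{10} = 2357947691 · 59049/25937424601 = 59049/11.
Numerically: E[X] ≈ 5368.1.

E[X] = 2357947691 · (3/11)^{10} = 59049/11 ≈ 5368.1.


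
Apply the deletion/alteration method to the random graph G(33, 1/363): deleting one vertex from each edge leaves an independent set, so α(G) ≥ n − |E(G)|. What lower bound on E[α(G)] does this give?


E[|E(G)|] = C(33, 2)·p = 528 · (1/363) = 16/11.
E[α(G)] ≥ n − E[|E(G)|] = 33 − 16/11 = 347/11.
Numerically: ≈ 31.5455.
(This is only a lower bound; the true E[α(G)] may be larger.)

E[α(G)] ≥ 347/11 ≈ 31.5455.


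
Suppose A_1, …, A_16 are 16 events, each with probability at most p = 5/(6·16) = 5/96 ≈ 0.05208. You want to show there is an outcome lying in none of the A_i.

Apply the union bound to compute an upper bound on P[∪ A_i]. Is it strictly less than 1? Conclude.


Union bound: P[∪_{i=1}^{16} A_i] ≤ Σ_i P[A_i] ≤ 16·p = 16·(5/96) = 5/6.
Numerically: 5/6 ≈ 0.83333.
Is 5/6 < 1? YES.
Since P[∪ A_i] ≤ 5/6 < 1, the complement has P[∩ A_i^c] ≥ 1 − 5/6 = 1/6 > 0, so some outcome avoids every A_i.

16·p = 5/6 ≈ 0.83333; existence CERTIFIED by the union bound.


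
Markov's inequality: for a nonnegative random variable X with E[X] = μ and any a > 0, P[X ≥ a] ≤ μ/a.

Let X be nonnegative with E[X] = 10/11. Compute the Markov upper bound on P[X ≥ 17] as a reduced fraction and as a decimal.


μ = E[X] = 10/11, a = 17.
Markov: P[X ≥ 17] ≤ μ/a = (10/11)/17 = 10/187.
Numerically: ≈ 0.0535.
(Since a = 17 > μ = 0.9091, the bound 10/187 is < 1 and informative.)

P[X ≥ 17] ≤ 10/187 ≈ 0.0535.


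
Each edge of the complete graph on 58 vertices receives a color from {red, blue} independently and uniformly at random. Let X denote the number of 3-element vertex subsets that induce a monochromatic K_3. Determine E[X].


Let X = Σ_S X_S over the C(58, 3) = 30856 subsets S of size 3, where X_S = 1 if the K_3 on S is monochromatic.
For a fixed S, the K_3 on S has C(3, 2) = 3 edges. P[all 3 edges red] = (1/2)^3, and likewise for blue, so P[monochromatic] = 2·(1/2)^3 = 2^{1 − 3} = 1/4.
Summing: E[X] = C(58, 3) · 2^{1 − 3} = 30856 · 1/4 = 7714.
Numerically: E[X] ≈ 7714.000000.

E[X] = C(58,3)·2^(1−C(3,2)) = 7714 ≈ 7714.000000.


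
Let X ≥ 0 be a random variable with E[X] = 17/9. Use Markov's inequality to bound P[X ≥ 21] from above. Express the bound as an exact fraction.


μ = E[X] = 17/9, a = 21.
Markov: P[X ≥ 21] ≤ μ/a = (17/9)/21 = 17/189.
Numerically: ≈ 0.0899.
(Since a = 21 > μ = 1.8889, the bound 17/189 is < 1 and informative.)

P[X ≥ 21] ≤ 17/189 ≈ 0.0899.


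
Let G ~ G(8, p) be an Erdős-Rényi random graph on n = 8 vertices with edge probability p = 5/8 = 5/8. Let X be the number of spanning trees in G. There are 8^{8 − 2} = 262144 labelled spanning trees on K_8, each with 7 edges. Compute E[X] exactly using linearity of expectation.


K_8 has 8^{8 − 2} = 262144 labelled spanning trees.
For each such spanning tree H, let X_H = 1 if all 7 edges of H are present in G. Then P[X_H = 1] = p^{7} = (5/8)^{7} = 78125/2097152.
Summing the indicators: E[X] = Σ_H E[X_H] = 262144 · p^{7} = 262144 · 78125/2097152 = 78125/8.
Numerically: E[X] ≈ 9765.62.

E[X] = 262144 · (5/8)^{7} = 78125/8 ≈ 9765.62.


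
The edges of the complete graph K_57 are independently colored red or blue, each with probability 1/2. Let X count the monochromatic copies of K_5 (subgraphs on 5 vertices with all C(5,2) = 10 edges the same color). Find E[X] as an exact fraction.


Let X = Σ_S X_S over the C(57, 5) = 4187106 subsets S of size 5, where X_S = 1 if the K_5 on S is monochromatic.
For a fixed S, the K_5 on S has C(5, 2) = 10 edges. P[all 10 edges red] = (1/2)^10, and likewise for blue, so P[monochromatic] = 2·(1/2)^10 = 2^{1 − 10} = 1/512.
By linearity of expectation: E[X] = C(57, 5) · 2^{1 − 10} = 4187106 · 1/512 = 2093553/256.
Numerically: E[X] ≈ 8177.9414.

E[X] = C(57,5)·2^(1−C(5,2)) = 2093553/256 ≈ 8177.9414.


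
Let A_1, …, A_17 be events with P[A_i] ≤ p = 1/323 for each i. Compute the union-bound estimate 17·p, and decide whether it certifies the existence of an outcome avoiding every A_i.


Union bound: P[∪_{i=1}^{17} A_i] ≤ Σ_i P[A_i] ≤ 17·p = 17·(1/323) = 1/19.
Numerically: 1/19 ≈ 0.0526.
Is 1/19 < 1? YES.
Since P[∪ A_i] ≤ 1/19 < 1, the complement has P[∩ A_i^c] ≥ 1 − 1/19 = 18/19 > 0, so some outcome avoids every A_i.

17·p = 1/19 ≈ 0.0526; existence CERTIFIED by the union bound.


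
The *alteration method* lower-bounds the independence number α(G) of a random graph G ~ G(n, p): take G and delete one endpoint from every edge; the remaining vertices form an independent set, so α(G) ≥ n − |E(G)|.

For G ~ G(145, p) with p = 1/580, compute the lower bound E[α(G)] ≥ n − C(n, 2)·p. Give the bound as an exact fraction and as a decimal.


E[|E(G)|] = C(145, 2)·p = 10440 · (1/580) = 18.
E[α(G)] ≥ n − E[|E(G)|] = 145 − 18 = 127.
Numerically: ≈ 127.000.
(This is only a lower bound; the true E[α(G)] may be larger.)

E[α(G)] ≥ 127 ≈ 127.000.


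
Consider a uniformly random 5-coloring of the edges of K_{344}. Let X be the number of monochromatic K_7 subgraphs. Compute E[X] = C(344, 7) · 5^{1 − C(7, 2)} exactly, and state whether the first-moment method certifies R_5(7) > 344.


E[X] = C(344, 7) · 5^{1 − 21} = 106364775244728 · 5^{−20} = 106364775244728/95367431640625.
As a reduced fraction: E[X] = 106364775244728/95367431640625 ≈ 1.11532.
Is E[X] < 1? NO.
Since E[X] ≥ 1, the first-moment bound is inconclusive at n = 344; it does NOT by itself certify R_5(7) > 344.

E[X] = 106364775244728/95367431640625 ≈ 1.11532; E[X] ≥ 1; first-moment method inconclusive here.


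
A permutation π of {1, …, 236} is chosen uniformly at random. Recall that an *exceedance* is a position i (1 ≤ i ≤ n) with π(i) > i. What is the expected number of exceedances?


Write X = Σ_{i=1}^{236} X_i, where X_i = 1_{π(i) > i}.
For each fixed i, π(i) is uniform over {1, …, 236} (marginal of a uniform permutation), so P[π(i) > i] = (n − i)/n. Summing: Σ_{i=1}^{236} (n − i)/n = (0 + 1 + … + 235)/236 = 236(236 − 1)/(2·236) = (236 − 1)/2.
Hence E[X] = Σ_{i=1}^{236} (236 − i)/236 = 235/2 ≈ 117.500000.

E[X] = 235/2 = 117.500000.


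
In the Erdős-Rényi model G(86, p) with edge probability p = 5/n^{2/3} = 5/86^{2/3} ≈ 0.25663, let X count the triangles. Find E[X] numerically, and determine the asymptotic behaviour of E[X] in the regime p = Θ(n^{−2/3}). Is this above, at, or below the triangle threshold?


Number of potential triangles: C(86, 3) = 102340.
Each occurs with probability p³ ≈ (0.25663)³ ≈ 1.6901028e-02.
By linearity: E[X] = C(86, 3)·p³ ≈ 102340 · 1.6901028e-02 ≈ 1729.65116.
Since α = 2/3 < 1, p = c/n^{2/3} ≫ 1/n is above the triangle threshold p ~ 1/n. Asymptotically E[X] ~ (c³/6)·n^{3(1−α)} = (5³/6)·n^{1} → ∞; triangles are abundant w.h.p.

E[X] ≈ 1729.65116; in regime p = Θ(1/n^{2/3}) E[X] diverges (above the triangle threshold p ~ 1/n).


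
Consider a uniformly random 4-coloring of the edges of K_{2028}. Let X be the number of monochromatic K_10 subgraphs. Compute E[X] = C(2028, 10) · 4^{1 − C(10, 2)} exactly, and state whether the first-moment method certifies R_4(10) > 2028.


E[X] = C(2028, 10) · 4^{1 − 45} = 317149973285521499299300410 · 4^{−44} = 317149973285521499299300410/309485009821345068724781056.
As a reduced fraction: E[X] = 158574986642760749649650205/154742504910672534362390528 ≈ 1.0247668.
Is E[X] < 1? NO.
Since E[X] ≥ 1, the first-moment bound is inconclusive at n = 2028; it does NOT by itself certify R_4(10) > 2028.

E[X] = 158574986642760749649650205/154742504910672534362390528 ≈ 1.0247668; E[X] ≥ 1; first-moment method inconclusive here.


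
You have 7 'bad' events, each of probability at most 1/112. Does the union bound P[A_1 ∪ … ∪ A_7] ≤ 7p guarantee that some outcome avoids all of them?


Union bound: P[∪_{i=1}^{7} A_i] ≤ Σ_i P[A_i] ≤ 7·p = 7·(1/112) = 1/16.
Numerically: 1/16 ≈ 0.06250.
Is 1/16 < 1? YES.
Since P[∪ A_i] ≤ 1/16 < 1, the complement has P[∩ A_i^c] ≥ 1 − 1/16 = 15/16 > 0, so some outcome avoids every A_i.

7·p = 1/16 ≈ 0.06250; existence CERTIFIED by the union bound.


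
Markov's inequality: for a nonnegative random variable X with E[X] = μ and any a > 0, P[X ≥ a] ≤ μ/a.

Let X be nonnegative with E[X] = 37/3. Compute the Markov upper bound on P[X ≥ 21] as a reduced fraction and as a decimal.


μ = E[X] = 37/3, a = 21.
Markov: P[X ≥ 21] ≤ μ/a = (37/3)/21 = 37/63.
Numerically: ≈ 0.5873.
(Since a = 21 > μ = 12.3333, the bound 37/63 is < 1 and informative.)

P[X ≥ 21] ≤ 37/63 ≈ 0.5873.


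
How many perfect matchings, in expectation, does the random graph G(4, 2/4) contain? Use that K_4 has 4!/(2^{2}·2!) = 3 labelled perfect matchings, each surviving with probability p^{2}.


K_4 has 4!/(2^{2}·2!) = 3 labelled perfect matchings.
For each such perfect matching H, let X_H = 1 if all 2 edges of H are present in G. Then P[X_H = 1] = p^{2} = (1/2)^{2} = 1/4.
By linearity: E[X] = Σ_H E[X_H] = 3 · p^{2} = 3 · 1/4 = 3/4.
Numerically: E[X] ≈ 0.75.

E[X] = 3 · (1/2)^{2} = 3/4 ≈ 0.75.


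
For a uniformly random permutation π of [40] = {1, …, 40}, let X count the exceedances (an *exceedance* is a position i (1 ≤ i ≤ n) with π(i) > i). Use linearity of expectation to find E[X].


Write X = Σ_{i=1}^{40} X_i, where X_i = 1_{π(i) > i}.
For each fixed i, π(i) is uniform over {1, …, 40} (marginal of a uniform permutation), so P[π(i) > i] = (n − i)/n. Summing: Σ_{i=1}^{40} (n − i)/n = (0 + 1 + … + 39)/40 = 40(40 − 1)/(2·40) = (40 − 1)/2.
Hence E[X] = Σ_{i=1}^{40} (40 − i)/40 = 39/2 ≈ 19.500000.

E[X] = 39/2 = 19.500000.


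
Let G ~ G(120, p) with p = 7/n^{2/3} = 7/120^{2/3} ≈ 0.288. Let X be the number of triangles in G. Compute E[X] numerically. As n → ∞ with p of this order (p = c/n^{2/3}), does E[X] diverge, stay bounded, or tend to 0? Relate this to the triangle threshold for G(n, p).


Number of potential triangles: C(120, 3) = 280840.
Each occurs with probability p³ ≈ (0.288)³ ≈ 2.38194e-02.
By linearity: E[X] = C(120, 3)·p³ ≈ 280840 · 2.38194e-02 ≈ 6689.453.
Since α = 2/3 < 1, p = c/n^{2/3} ≫ 1/n is above the triangle threshold p ~ 1/n. Asymptotically E[X] ~ (c³/6)·n^{3(1−α)} = (7³/6)·n^{1} → ∞; triangles are abundant w.h.p.

E[X] ≈ 6689.453; in regime p = Θ(1/n^{2/3}) E[X] diverges (above the triangle threshold p ~ 1/n).


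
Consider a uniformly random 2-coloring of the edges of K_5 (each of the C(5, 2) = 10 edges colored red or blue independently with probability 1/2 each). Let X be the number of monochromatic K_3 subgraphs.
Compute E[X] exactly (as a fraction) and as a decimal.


Let X = Σ_S X_S over the C(5, 3) = 10 subsets S of size 3, where X_S = 1 if the K_3 on S is monochromatic.
For a fixed S, the K_3 on S has C(3, 2) = 3 edges. P[all 3 edges red] = (1/2)^3, and likewise for blue, so P[monochromatic] = 2·(1/2)^3 = 2^{1 − 3} = 1/4.
Summing: E[X] = C(5, 3) · 2^{1 − 3} = 10 · 1/4 = 5/2.
Numerically: E[X] ≈ 2.500000.

E[X] = C(5,3)·2^(1−C(3,2)) = 5/2 ≈ 2.500000.


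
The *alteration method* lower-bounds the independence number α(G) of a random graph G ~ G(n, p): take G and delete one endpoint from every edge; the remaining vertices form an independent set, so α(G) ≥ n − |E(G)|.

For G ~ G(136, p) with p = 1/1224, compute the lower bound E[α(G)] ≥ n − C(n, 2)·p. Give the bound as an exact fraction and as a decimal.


E[|E(G)|] = C(136, 2)·p = 9180 · (1/1224) = 15/2.
E[α(G)] ≥ n − E[|E(G)|] = 136 − 15/2 = 257/2.
Numerically: ≈ 128.5000.
(This is only a lower bound; the true E[α(G)] may be larger.)

E[α(G)] ≥ 257/2 ≈ 128.5000.


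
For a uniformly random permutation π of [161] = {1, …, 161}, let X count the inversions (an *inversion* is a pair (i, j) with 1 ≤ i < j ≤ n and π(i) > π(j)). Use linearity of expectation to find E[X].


Write X = Σ X_I over the C(161, 2) = 12880 pairs i < j, with X_I the indicator of one inversion.
There are 12880 indicators.
For each fixed pair i < j, the values π(i) and π(j) are two distinct elements of {1, …, 161} in uniformly random order; by symmetry P[π(i) > π(j)] = 1/2.
By linearity: E[X] = 12880 · (1/2) = C(161, 2) · (1/2) = 12880/2 = 6440 ≈ 6440.000.

E[X] = 6440 = 6440.000.


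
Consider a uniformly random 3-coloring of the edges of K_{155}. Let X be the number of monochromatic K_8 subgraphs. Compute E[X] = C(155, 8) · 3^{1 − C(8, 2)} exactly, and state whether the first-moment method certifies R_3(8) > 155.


E[X] = C(155, 8) · 3^{1 − 28} = 6876747915675 · 3^{−27} = 6876747915675/7625597484987.
As a reduced fraction: E[X] = 2292249305225/2541865828329 ≈ 0.901798.
Is E[X] < 1? YES.
Since E[X] < 1, there exists a 3-coloring of K_{155} with no monochromatic K_8; hence R_3(8) > 155.

E[X] = 2292249305225/2541865828329 ≈ 0.901798; E[X] < 1, so R_3(8) > 155.


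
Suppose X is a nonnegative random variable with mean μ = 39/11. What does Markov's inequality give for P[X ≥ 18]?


μ = E[X] = 39/11, a = 18.
Markov: P[X ≥ 18] ≤ μ/a = (39/11)/18 = 13/66.
Numerically: ≈ 0.19697.
(Since a = 18 > μ = 3.54545, the bound 13/66 is < 1 and informative.)

P[X ≥ 18] ≤ 13/66 ≈ 0.19697.


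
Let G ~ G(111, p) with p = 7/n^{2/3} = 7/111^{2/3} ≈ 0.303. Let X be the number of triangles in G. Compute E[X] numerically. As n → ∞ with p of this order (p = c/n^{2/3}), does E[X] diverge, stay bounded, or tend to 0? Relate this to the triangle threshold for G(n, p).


Number of potential triangles: C(111, 3) = 221815.
Each occurs with probability p³ ≈ (0.303)³ ≈ 2.78386e-02.
By linearity: E[X] = C(111, 3)·p³ ≈ 221815 · 2.78386e-02 ≈ 6175.030.
Since α = 2/3 < 1, p = c/n^{2/3} ≫ 1/n is above the triangle threshold p ~ 1/n. Asymptotically E[X] ~ (c³/6)·n^{3(1−α)} = (7³/6)·n^{1} → ∞; triangles are abundant w.h.p.

E[X] ≈ 6175.030; in regime p = Θ(1/n^{2/3}) E[X] diverges (above the triangle threshold p ~ 1/n).


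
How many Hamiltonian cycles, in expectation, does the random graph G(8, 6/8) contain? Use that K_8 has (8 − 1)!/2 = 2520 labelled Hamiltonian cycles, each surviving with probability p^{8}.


K_8 has (8 − 1)!/2 = 2520 labelled Hamiltonian cycles.
For each such Hamiltonian cycle H, let X_H = 1 if all 8 edges of H are present in G. Then P[X_H = 1] = p^{8} = (3/4)^{8} = 6561/65536.
By linearity of expectation: E[X] = Σ_H E[X_H] = 2520 · p^{8} = 2520 · 6561/65536 = 2066715/8192.
Numerically: E[X] ≈ 252.28.

E[X] = 2520 · (3/4)^{8} = 2066715/8192 ≈ 252.28.


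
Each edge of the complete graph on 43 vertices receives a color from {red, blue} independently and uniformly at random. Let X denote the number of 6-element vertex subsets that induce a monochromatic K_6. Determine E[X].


Let X = Σ_S X_S over the C(43, 6) = 6096454 subsets S of size 6, where X_S = 1 if the K_6 on S is monochromatic.
For a fixed S, the K_6 on S has C(6, 2) = 15 edges. P[all 15 edges red] = (1/2)^15, and likewise for blue, so P[monochromatic] = 2·(1/2)^15 = 2^{1 − 15} = 1/16384.
By linearity: E[X] = C(43, 6) · 2^{1 − 15} = 6096454 · 1/16384 = 3048227/8192.
Numerically: E[X] ≈ 372.0980.

E[X] = C(43,6)·2^(1−C(6,2)) = 3048227/8192 ≈ 372.0980.


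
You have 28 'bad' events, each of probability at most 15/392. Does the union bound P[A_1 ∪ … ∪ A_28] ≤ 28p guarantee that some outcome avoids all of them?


Union bound: P[∪_{i=1}^{28} A_i] ≤ Σ_i P[A_i] ≤ 28·p = 28·(15/392) = 15/14.
Numerically: 15/14 ≈ 1.07143.
Is 15/14 < 1? NO.
Since the bound 15/14 is ≥ 1, the union bound is uninformative here; it does NOT by itself certify existence.

28·p = 15/14 ≈ 1.07143; existence NOT certified by the union bound.


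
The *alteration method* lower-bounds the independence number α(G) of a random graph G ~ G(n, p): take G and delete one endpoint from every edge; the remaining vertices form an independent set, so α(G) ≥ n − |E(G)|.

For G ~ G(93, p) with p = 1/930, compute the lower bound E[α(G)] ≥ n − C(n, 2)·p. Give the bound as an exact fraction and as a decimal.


E[|E(G)|] = C(93, 2)·p = 4278 · (1/930) = 23/5.
E[α(G)] ≥ n − E[|E(G)|] = 93 − 23/5 = 442/5.
Numerically: ≈ 88.4000.
(This is only a lower bound; the true E[α(G)] may be larger.)

E[α(G)] ≥ 442/5 ≈ 88.4000.


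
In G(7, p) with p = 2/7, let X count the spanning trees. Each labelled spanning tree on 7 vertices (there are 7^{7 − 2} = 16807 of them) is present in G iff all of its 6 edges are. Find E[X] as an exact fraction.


K_7 has 7^{7 − 2} = 16807 labelled spanning trees.
For each such spanning tree H, let X_H = 1 if all 6 edges of H are present in G. Then P[X_H = 1] = p^{6} = (2/7)^{6} = 64/117649.
By linearity of expectation: E[X] = Σ_H E[X_H] = 16807 · p^{6} = 16807 · 64/117649 = 64/7.
Numerically: E[X] ≈ 9.1429.

E[X] = 16807 · (2/7)^{6} = 64/7 ≈ 9.1429.


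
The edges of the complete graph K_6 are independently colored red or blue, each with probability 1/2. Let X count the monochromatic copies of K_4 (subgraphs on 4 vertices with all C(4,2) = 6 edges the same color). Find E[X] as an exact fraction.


Let X = Σ_S X_S over the C(6, 4) = 15 subsets S of size 4, where X_S = 1 if the K_4 on S is monochromatic.
For a fixed S, the K_4 on S has C(4, 2) = 6 edges. P[all 6 edges red] = (1/2)^6, and likewise for blue, so P[monochromatic] = 2·(1/2)^6 = 2^{1 − 6} = 1/32.
By linearity of expectation: E[X] = C(6, 4) · 2^{1 − 6} = 15 · 1/32 = 15/32.
Numerically: E[X] ≈ 0.468750.

E[X] = C(6,4)·2^(1−C(4,2)) = 15/32 ≈ 0.468750.


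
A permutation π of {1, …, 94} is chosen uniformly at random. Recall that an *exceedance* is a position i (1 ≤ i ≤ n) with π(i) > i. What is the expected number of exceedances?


Write X = Σ_{i=1}^{94} X_i, where X_i = 1_{π(i) > i}.
For each fixed i, π(i) is uniform over {1, …, 94} (marginal of a uniform permutation), so P[π(i) > i] = (n − i)/n. Summing: Σ_{i=1}^{94} (n − i)/n = (0 + 1 + … + 93)/94 = 94(94 − 1)/(2·94) = (94 − 1)/2.
Hence E[X] = Σ_{i=1}^{94} (94 − i)/94 = 93/2 ≈ 46.500000.

E[X] = 93/2 = 46.500000.


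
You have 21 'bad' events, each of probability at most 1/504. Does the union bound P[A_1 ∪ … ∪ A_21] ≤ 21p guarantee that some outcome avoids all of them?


Union bound: P[∪_{i=1}^{21} A_i] ≤ Σ_i P[A_i] ≤ 21·p = 21·(1/504) = 1/24.
Numerically: 1/24 ≈ 0.0416667.
Is 1/24 < 1? YES.
Since P[∪ A_i] ≤ 1/24 < 1, the complement has P[∩ A_i^c] ≥ 1 − 1/24 = 23/24 > 0, so some outcome avoids every A_i.

21·p = 1/24 ≈ 0.0416667; existence CERTIFIED by the union bound.


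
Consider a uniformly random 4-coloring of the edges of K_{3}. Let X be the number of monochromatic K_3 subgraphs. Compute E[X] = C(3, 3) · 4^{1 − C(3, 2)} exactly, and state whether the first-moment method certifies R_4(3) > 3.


E[X] = C(3, 3) · 4^{1 − 3} = 1 · 4^{−2} = 1/16.
As a reduced fraction: E[X] = 1/16 ≈ 0.06250.
Is E[X] < 1? YES.
Since E[X] < 1, there exists a 4-coloring of K_{3} with no monochromatic K_3; hence R_4(3) > 3.

E[X] = 1/16 ≈ 0.06250; E[X] < 1, so R_4(3) > 3.


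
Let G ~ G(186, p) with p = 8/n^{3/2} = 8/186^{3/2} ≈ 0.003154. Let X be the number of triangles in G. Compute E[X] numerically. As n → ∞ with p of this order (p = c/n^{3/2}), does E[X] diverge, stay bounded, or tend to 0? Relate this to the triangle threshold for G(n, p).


Number of potential triangles: C(186, 3) = 1055240.
Each occurs with probability p³ ≈ (0.003154)³ ≈ 3.136619e-08.
By linearity: E[X] = C(186, 3)·p³ ≈ 1055240 · 3.136619e-08 ≈ 0.0331.
Since α = 3/2 > 1, p = c/n^{3/2} = o(1/n) is below the triangle threshold p ~ 1/n. Asymptotically E[X] ~ (c³/6)·n^{3(1−α)} = (8³/6)·n^{-1.5} → 0, so by Markov's inequality G has no triangles w.h.p.

E[X] ≈ 0.0331; in regime p = Θ(1/n^{3/2}) E[X] tends to 0 (below the triangle threshold p ~ 1/n).


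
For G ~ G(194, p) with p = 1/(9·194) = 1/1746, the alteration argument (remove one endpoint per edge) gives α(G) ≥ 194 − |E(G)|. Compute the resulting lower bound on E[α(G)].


E[|E(G)|] = C(194, 2)·p = 18721 · (1/1746) = 193/18.
E[α(G)] ≥ n − E[|E(G)|] = 194 − 193/18 = 3299/18.
Numerically: ≈ 183.2778.
(This is only a lower bound; the true E[α(G)] may be larger.)

E[α(G)] ≥ 3299/18 ≈ 183.2778.


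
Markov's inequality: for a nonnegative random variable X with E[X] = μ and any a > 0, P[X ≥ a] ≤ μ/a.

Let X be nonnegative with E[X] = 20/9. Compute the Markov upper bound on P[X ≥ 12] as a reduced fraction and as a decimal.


μ = E[X] = 20/9, a = 12.
Markov: P[X ≥ 12] ≤ μ/a = (20/9)/12 = 5/27.
Numerically: ≈ 0.185.
(Since a = 12 > μ = 2.222, the bound 5/27 is < 1 and informative.)

P[X ≥ 12] ≤ 5/27 ≈ 0.185.


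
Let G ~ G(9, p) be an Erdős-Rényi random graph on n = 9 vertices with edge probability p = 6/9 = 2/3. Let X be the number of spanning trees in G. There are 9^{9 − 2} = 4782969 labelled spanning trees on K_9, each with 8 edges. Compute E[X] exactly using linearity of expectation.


K_9 has 9^{9 − 2} = 4782969 labelled spanning trees.
For each such spanning tree H, let X_H = 1 if all 8 edges of H are present in G. Then P[X_H = 1] = p^{8} = (2/3)^{8} = 256/6561.
Summing the indicators: E[X] = Σ_H E[X_H] = 4782969 · p^{8} = 4782969 · 256/6561 = 186624.
Numerically: E[X] ≈ 186624.

E[X] = 4782969 · (2/3)^{8} = 186624 ≈ 186624.


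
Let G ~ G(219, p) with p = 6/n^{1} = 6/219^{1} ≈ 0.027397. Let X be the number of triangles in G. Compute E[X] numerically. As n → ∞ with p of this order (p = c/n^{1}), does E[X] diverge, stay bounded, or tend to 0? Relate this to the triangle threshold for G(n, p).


Number of potential triangles: C(219, 3) = 1726669.
Each occurs with probability p³ ≈ (0.027397)³ ≈ 2.0564654e-05.
By linearity: E[X] = C(219, 3)·p³ ≈ 1726669 · 2.0564654e-05 ≈ 35.50835.
Here α = 1, so p = 6/n is exactly at the triangle threshold p ~ 1/n. Asymptotically E[X] → c³/6 = 6³/6 = 36 ≈ 36.00000, a bounded constant. In this regime the triangle count is asymptotically Poisson(c³/6).

E[X] ≈ 35.50835; in regime p = Θ(1/n^{1}) E[X] stays bounded (at the triangle threshold p ~ 1/n).


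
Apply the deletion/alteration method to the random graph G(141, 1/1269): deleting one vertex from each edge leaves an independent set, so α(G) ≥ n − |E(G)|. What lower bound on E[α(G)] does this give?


E[|E(G)|] = C(141, 2)·p = 9870 · (1/1269) = 70/9.
E[α(G)] ≥ n − E[|E(G)|] = 141 − 70/9 = 1199/9.
Numerically: ≈ 133.22222.
(This is only a lower bound; the true E[α(G)] may be larger.)

E[α(G)] ≥ 1199/9 ≈ 133.22222.


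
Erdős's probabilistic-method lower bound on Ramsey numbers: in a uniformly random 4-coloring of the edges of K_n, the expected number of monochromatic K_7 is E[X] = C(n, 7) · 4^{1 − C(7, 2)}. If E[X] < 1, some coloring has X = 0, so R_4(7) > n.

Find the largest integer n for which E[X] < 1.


We need C(n, 7) · 4^{1 − 21} < 1, i.e. C(n, 7) < 4^{21 − 1} = 1099511627776.
Check values of n near the boundary:
  n = 177: C(177, 7) = 957664425960; 957664425960 < 1099511627776? YES
  n = 178: C(178, 7) = 996867063280; 996867063280 < 1099511627776? YES
  n = 179: C(179, 7) = 1037437234460; 1037437234460 < 1099511627776? YES
  n = 180: C(180, 7) = 1079414463600; 1079414463600 < 1099511627776? YES
  n = 181: C(181, 7) = 1122839183400; 1122839183400 < 1099511627776? NO
The largest n with C(n, 7) < 1099511627776 is n = 180 (where E[X] = 67463403975/68719476736 ≈ 0.9817). Hence R_4(7) > 180, i.e. R_4(7) ≥ 181.

Largest n = 180; hence R_4(7) > 180.


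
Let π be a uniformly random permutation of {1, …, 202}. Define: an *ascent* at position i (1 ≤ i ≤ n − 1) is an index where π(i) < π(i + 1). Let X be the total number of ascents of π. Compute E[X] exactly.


Write X = Σ X_I over i = 1, …, 201, with X_I the indicator of one ascent.
There are 201 indicators.
For each fixed i, the pair (π(i), π(i+1)) is a uniformly random ordered pair of distinct values from {1, …, 202}; by symmetry P[π(i) < π(i+1)] = 1/2.
By linearity: E[X] = 201 · (1/2) = (202 − 1) · (1/2) = 201/2 ≈ 100.500.

E[X] = 201/2 = 100.500.


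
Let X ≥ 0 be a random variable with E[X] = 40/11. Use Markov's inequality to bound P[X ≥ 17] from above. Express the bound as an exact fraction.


μ = E[X] = 40/11, a = 17.
Markov: P[X ≥ 17] ≤ μ/a = (40/11)/17 = 40/187.
Numerically: ≈ 0.214.
(Since a = 17 > μ = 3.636, the bound 40/187 is < 1 and informative.)

P[X ≥ 17] ≤ 40/187 ≈ 0.214.


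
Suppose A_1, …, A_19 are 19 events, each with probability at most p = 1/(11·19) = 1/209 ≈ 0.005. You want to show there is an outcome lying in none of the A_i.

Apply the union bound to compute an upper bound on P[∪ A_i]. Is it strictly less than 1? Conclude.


Union bound: P[∪_{i=1}^{19} A_i] ≤ Σ_i P[A_i] ≤ 19·p = 19·(1/209) = 1/11.
Numerically: 1/11 ≈ 0.091.
Is 1/11 < 1? YES.
Since P[∪ A_i] ≤ 1/11 < 1, the complement has P[∩ A_i^c] ≥ 1 − 1/11 = 10/11 > 0, so some outcome avoids every A_i.

19·p = 1/11 ≈ 0.091; existence CERTIFIED by the union bound.


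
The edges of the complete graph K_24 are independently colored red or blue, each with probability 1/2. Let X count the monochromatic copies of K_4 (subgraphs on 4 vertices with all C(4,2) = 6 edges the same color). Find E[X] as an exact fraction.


Let X = Σ_S X_S over the C(24, 4) = 10626 subsets S of size 4, where X_S = 1 if the K_4 on S is monochromatic.
For a fixed S, the K_4 on S has C(4, 2) = 6 edges. P[all 6 edges red] = (1/2)^6, and likewise for blue, so P[monochromatic] = 2·(1/2)^6 = 2^{1 − 6} = 1/32.
By linearity: E[X] = C(24, 4) · 2^{1 − 6} = 10626 · 1/32 = 5313/16.
Numerically: E[X] ≈ 332.062500.

E[X] = C(24,4)·2^(1−C(4,2)) = 5313/16 ≈ 332.062500.


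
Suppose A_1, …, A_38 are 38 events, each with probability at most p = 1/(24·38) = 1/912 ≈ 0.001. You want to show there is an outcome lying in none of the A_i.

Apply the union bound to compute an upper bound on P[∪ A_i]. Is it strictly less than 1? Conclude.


Union bound: P[∪_{i=1}^{38} A_i] ≤ Σ_i P[A_i] ≤ 38·p = 38·(1/912) = 1/24.
Numerically: 1/24 ≈ 0.042.
Is 1/24 < 1? YES.
Since P[∪ A_i] ≤ 1/24 < 1, the complement has P[∩ A_i^c] ≥ 1 − 1/24 = 23/24 > 0, so some outcome avoids every A_i.

38·p = 1/24 ≈ 0.042; existence CERTIFIED by the union bound.


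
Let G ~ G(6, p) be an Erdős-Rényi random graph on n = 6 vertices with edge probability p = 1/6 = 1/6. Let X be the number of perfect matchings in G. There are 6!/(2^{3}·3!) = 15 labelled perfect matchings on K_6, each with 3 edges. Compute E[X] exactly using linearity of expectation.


K_6 has 6!/(2^{3}·3!) = 15 labelled perfect matchings.
For each such perfect matching H, let X_H = 1 if all 3 edges of H are present in G. Then P[X_H = 1] = p^{3} = (1/6)^{3} = 1/216.
By linearity of expectation: E[X] = Σ_H E[X_H] = 15 · p^{3} = 15 · 1/216 = 5/72.
Numerically: E[X] ≈ 0.0694444.

E[X] = 15 · (1/6)^{3} = 5/72 ≈ 0.0694444.
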